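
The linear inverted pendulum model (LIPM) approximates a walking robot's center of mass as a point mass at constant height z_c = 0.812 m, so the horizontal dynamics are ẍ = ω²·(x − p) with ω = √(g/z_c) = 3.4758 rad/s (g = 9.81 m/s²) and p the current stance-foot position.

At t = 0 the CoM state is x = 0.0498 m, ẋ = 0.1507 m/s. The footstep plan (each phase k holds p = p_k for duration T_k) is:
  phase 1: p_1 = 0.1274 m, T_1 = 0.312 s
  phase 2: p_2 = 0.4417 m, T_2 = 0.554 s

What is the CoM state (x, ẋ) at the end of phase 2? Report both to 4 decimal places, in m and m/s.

x = -1.0095, ẋ = -4.8640

phase 1: p=0.1274, T=0.312, ωT=1.084450, cosh=1.647950, sinh=1.309862; start (x,ẋ)=(0.049800, 0.150700) → end (x,ẋ)=(0.056311, -0.104953)
phase 2: p=0.4417, T=0.554, ωT=1.925593, cosh=3.502503, sinh=3.356714; start (x,ẋ)=(0.056311, -0.104953) → end (x,ẋ)=(-1.009484, -4.864036)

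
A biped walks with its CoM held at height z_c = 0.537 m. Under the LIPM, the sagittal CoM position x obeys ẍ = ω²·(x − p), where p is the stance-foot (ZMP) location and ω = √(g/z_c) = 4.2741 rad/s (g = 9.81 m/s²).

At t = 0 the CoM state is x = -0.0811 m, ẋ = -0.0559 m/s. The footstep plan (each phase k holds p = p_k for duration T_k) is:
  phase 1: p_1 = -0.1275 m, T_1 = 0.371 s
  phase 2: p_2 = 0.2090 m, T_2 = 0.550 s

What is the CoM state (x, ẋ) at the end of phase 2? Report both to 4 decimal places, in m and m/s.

x = -0.7184, ẋ = -3.8315

phase 1: p=-0.1275, T=0.371, ωT=1.585691, cosh=2.543735, sinh=2.338929; start (x,ẋ)=(-0.081100, -0.055900) → end (x,ẋ)=(-0.040061, 0.321658)
phase 2: p=0.2090, T=0.550, ωT=2.350755, cosh=5.294393, sinh=5.199096; start (x,ẋ)=(-0.040061, 0.321658) → end (x,ẋ)=(-0.718357, -3.831517)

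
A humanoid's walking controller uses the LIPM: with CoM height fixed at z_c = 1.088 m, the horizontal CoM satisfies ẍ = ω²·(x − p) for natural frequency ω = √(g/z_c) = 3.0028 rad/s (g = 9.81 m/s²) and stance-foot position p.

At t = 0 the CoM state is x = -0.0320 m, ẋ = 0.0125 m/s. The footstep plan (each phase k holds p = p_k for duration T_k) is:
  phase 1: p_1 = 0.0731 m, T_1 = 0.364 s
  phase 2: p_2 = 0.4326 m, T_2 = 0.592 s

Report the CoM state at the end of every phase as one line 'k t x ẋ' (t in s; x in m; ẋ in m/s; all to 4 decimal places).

1 0.3640 -0.0958 -0.3971
2 0.9560 -1.5550 -5.7673

phase 1: p=0.0731, T=0.364, ωT=1.093019, cosh=1.659235, sinh=1.324032; start (x,ẋ)=(-0.032000, 0.012500) → end (x,ẋ)=(-0.095774, -0.397117)
phase 2: p=0.4326, T=0.592, ωT=1.777658, cosh=3.042508, sinh=2.873474; start (x,ẋ)=(-0.095774, -0.397117) → end (x,ẋ)=(-1.554996, -5.767289)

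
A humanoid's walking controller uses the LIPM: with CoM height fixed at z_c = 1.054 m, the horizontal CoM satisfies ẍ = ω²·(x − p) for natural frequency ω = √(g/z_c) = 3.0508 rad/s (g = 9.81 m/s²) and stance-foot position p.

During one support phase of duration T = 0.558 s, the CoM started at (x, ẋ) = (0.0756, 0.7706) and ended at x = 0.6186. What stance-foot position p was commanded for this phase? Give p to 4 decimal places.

p = 0.1448

ωT = 3.0508·0.558 = 1.702346; cosh(ωT) = 2.834531, sinh(ωT) = 2.652276
x(T) = p + (x₀−p)·cosh(ωT) + (ẋ₀/ω)·sinh(ωT) ⇒ p·(1 − cosh) = x(T) − x₀·cosh − (ẋ₀/ω)·sinh
numerator   = 0.6186 − (0.0756)·2.834531 − (0.7706/3.0508)·2.652276 = -0.265627
denominator = 1 − 2.834531 = -1.834531
p = -0.265627 / -1.834531 = 0.1448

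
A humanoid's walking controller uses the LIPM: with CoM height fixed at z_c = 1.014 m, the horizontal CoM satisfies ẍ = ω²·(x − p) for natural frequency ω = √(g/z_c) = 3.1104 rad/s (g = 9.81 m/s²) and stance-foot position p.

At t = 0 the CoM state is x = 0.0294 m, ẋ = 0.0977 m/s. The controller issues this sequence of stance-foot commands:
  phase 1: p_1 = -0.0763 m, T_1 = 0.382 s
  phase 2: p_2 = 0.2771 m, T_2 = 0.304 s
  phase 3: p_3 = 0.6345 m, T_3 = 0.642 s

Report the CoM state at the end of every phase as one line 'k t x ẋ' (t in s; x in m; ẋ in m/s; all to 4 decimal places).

1 0.3820 0.1600 0.6644
2 0.6860 0.3370 0.5860
3 1.3280 0.1999 -1.1467

phase 1: p=-0.0763, T=0.382, ωT=1.188173, cosh=1.792929, sinh=1.488151; start (x,ẋ)=(0.029400, 0.097700) → end (x,ẋ)=(0.159957, 0.664428)
phase 2: p=0.2771, T=0.304, ωT=0.945562, cosh=1.481360, sinh=1.092899; start (x,ẋ)=(0.159957, 0.664428) → end (x,ẋ)=(0.337028, 0.586045)
phase 3: p=0.6345, T=0.642, ωT=1.996877, cosh=3.750887, sinh=3.615128; start (x,ẋ)=(0.337028, 0.586045) → end (x,ẋ)=(0.199858, -1.146737)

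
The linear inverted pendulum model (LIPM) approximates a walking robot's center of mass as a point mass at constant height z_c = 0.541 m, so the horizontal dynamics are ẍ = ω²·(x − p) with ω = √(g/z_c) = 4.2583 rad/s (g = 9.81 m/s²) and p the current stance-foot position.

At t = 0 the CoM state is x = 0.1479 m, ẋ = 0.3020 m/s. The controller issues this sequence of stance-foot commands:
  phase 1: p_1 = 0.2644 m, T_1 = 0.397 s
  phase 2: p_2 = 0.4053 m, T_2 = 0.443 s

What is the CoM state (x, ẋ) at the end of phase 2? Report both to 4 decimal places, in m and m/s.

x = -0.8878, ẋ = -5.3929

phase 1: p=0.2644, T=0.397, ωT=1.690545, cosh=2.803427, sinh=2.619008; start (x,ẋ)=(0.147900, 0.302000) → end (x,ẋ)=(0.123542, -0.452634)
phase 2: p=0.4053, T=0.443, ωT=1.886427, cosh=3.373686, sinh=3.222073; start (x,ẋ)=(0.123542, -0.452634) → end (x,ẋ)=(-0.887753, -5.392926)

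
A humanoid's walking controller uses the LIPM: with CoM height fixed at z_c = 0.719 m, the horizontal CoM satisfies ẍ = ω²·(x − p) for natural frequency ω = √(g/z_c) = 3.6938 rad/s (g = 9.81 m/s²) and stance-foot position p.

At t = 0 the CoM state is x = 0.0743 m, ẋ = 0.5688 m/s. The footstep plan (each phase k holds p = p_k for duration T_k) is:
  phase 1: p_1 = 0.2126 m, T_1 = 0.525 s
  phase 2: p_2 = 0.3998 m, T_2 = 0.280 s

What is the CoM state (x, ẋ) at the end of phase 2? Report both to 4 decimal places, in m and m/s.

phase 1: p=0.2126, T=0.525, ωT=1.939245, cosh=3.548656, sinh=3.404843; start (x,ẋ)=(0.074300, 0.568800) → end (x,ẋ)=(0.246125, 0.279103)
phase 2: p=0.3998, T=0.280, ωT=1.034264, cosh=1.584262, sinh=1.228774; start (x,ẋ)=(0.246125, 0.279103) → end (x,ẋ)=(0.249185, -0.255335)

x = 0.2492, ẋ = -0.2553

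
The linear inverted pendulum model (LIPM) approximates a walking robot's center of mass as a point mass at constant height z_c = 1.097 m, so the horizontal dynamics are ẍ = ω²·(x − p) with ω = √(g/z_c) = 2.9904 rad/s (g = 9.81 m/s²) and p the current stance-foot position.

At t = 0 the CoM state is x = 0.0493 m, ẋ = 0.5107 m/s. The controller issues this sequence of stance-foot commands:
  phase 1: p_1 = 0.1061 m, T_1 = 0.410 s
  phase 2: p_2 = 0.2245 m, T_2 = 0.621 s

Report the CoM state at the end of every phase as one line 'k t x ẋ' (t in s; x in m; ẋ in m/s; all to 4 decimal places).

1 0.4100 0.2669 0.6806
2 1.0310 1.0747 2.6290

phase 1: p=0.1061, T=0.410, ωT=1.226064, cosh=1.850618, sinh=1.557172; start (x,ẋ)=(0.049300, 0.510700) → end (x,ẋ)=(0.266919, 0.680617)
phase 2: p=0.2245, T=0.621, ωT=1.857038, cosh=3.280437, sinh=3.124303; start (x,ẋ)=(0.266919, 0.680617) → end (x,ẋ)=(1.074745, 2.629036)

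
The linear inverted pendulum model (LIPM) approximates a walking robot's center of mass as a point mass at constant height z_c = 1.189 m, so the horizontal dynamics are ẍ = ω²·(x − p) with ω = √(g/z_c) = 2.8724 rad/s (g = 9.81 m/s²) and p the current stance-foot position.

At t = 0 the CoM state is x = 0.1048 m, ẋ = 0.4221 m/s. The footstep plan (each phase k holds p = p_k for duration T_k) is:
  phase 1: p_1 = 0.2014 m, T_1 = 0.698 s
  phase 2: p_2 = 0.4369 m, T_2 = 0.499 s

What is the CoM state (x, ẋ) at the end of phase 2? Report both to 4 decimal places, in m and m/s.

phase 1: p=0.2014, T=0.698, ωT=2.004935, cosh=3.780141, sinh=3.645472; start (x,ẋ)=(0.104800, 0.422100) → end (x,ẋ)=(0.371942, 0.584074)
phase 2: p=0.4369, T=0.499, ωT=1.433328, cosh=2.215571, sinh=1.977057; start (x,ẋ)=(0.371942, 0.584074) → end (x,ẋ)=(0.694995, 0.925166)

x = 0.6950, ẋ = 0.9252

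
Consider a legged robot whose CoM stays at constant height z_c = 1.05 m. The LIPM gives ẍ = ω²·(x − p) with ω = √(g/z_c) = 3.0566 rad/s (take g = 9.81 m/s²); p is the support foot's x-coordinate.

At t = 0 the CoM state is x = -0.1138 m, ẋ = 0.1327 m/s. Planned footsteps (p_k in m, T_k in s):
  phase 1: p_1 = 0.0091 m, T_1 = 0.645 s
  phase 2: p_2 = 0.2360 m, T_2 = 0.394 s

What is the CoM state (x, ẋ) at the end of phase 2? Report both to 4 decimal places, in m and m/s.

phase 1: p=0.0091, T=0.645, ωT=1.971507, cosh=3.660369, sinh=3.521122; start (x,ẋ)=(-0.113800, 0.132700) → end (x,ẋ)=(-0.287892, -0.837000)
phase 2: p=0.2360, T=0.394, ωT=1.204300, cosh=1.817164, sinh=1.517262; start (x,ẋ)=(-0.287892, -0.837000) → end (x,ẋ)=(-1.131476, -3.950603)

x = -1.1315, ẋ = -3.9506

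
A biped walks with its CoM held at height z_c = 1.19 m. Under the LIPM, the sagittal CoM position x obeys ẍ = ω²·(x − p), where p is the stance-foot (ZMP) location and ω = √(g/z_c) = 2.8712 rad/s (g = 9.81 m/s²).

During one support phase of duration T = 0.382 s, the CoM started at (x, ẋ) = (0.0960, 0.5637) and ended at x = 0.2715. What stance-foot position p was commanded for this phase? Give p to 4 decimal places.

ωT = 2.8712·0.382 = 1.096798; cosh(ωT) = 1.664251, sinh(ωT) = 1.330312
x(T) = p + (x₀−p)·cosh(ωT) + (ẋ₀/ω)·sinh(ωT) ⇒ p·(1 − cosh) = x(T) − x₀·cosh − (ẋ₀/ω)·sinh
numerator   = 0.2715 − (0.0960)·1.664251 − (0.5637/2.8712)·1.330312 = -0.149447
denominator = 1 − 1.664251 = -0.664251
p = -0.149447 / -0.664251 = 0.2250

p = 0.2250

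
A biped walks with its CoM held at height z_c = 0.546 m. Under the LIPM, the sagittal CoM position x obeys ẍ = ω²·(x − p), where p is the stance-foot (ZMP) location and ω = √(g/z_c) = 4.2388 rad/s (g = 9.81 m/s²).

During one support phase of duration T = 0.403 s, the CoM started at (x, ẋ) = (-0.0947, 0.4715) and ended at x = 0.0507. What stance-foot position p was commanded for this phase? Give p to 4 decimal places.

ωT = 4.2388·0.403 = 1.708236; cosh(ωT) = 2.850202, sinh(ωT) = 2.669017
x(T) = p + (x₀−p)·cosh(ωT) + (ẋ₀/ω)·sinh(ωT) ⇒ p·(1 − cosh) = x(T) − x₀·cosh − (ẋ₀/ω)·sinh
numerator   = 0.0507 − (-0.0947)·2.850202 − (0.4715/4.2388)·2.669017 = 0.023728
denominator = 1 − 2.850202 = -1.850202
p = 0.023728 / -1.850202 = -0.0128

p = -0.0128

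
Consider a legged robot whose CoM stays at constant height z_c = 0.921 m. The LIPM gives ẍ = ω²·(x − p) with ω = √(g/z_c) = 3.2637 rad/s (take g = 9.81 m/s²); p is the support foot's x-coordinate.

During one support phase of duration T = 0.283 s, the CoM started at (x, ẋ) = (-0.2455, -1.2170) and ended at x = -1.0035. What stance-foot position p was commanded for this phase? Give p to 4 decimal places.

p = 0.5464

ωT = 3.2637·0.283 = 0.923627; cosh(ωT) = 1.457742, sinh(ωT) = 1.060666
x(T) = p + (x₀−p)·cosh(ωT) + (ẋ₀/ω)·sinh(ωT) ⇒ p·(1 − cosh) = x(T) − x₀·cosh − (ẋ₀/ω)·sinh
numerator   = -1.0035 − (-0.2455)·1.457742 − (-1.2170/3.2637)·1.060666 = -0.250113
denominator = 1 − 1.457742 = -0.457742
p = -0.250113 / -0.457742 = 0.5464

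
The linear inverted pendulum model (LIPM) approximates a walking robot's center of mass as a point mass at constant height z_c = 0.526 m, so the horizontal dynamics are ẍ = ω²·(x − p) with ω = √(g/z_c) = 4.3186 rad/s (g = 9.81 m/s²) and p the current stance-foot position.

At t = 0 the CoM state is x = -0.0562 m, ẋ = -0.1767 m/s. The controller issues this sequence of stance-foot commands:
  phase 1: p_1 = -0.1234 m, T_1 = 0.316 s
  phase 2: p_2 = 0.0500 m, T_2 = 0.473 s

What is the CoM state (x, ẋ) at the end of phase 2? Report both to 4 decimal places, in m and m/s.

x = -0.2313, ẋ = -1.1333

phase 1: p=-0.1234, T=0.316, ωT=1.364678, cosh=2.084962, sinh=1.829499; start (x,ẋ)=(-0.056200, -0.176700) → end (x,ẋ)=(-0.058146, 0.162526)
phase 2: p=0.0500, T=0.473, ωT=2.042698, cosh=3.920532, sinh=3.790853; start (x,ẋ)=(-0.058146, 0.162526) → end (x,ẋ)=(-0.231327, -1.133296)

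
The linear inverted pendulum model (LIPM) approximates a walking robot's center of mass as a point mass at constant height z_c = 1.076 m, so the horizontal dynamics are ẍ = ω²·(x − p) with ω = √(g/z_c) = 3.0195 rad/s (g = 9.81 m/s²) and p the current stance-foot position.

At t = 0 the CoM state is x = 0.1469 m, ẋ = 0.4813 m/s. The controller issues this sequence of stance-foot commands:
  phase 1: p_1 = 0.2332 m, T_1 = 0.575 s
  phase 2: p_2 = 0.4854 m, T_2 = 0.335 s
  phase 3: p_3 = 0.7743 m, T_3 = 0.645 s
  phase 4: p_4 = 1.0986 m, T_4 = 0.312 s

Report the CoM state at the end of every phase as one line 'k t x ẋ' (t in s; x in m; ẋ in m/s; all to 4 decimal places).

1 0.5750 0.4190 0.6917
2 0.9100 0.6553 0.8376
3 1.5550 1.3016 1.7627
4 1.8670 2.0335 3.2712

phase 1: p=0.2332, T=0.575, ωT=1.736212, cosh=2.925996, sinh=2.749810; start (x,ẋ)=(0.146900, 0.481300) → end (x,ẋ)=(0.418999, 0.691729)
phase 2: p=0.4854, T=0.335, ωT=1.011532, cosh=1.556737, sinh=1.193075; start (x,ẋ)=(0.418999, 0.691729) → end (x,ẋ)=(0.655349, 0.837629)
phase 3: p=0.7743, T=0.645, ωT=1.947577, cosh=3.577150, sinh=3.434531; start (x,ẋ)=(0.655349, 0.837629) → end (x,ẋ)=(1.301555, 1.762733)
phase 4: p=1.0986, T=0.312, ωT=0.942084, cosh=1.477568, sinh=1.087754; start (x,ẋ)=(1.301555, 1.762733) → end (x,ẋ)=(2.033492, 3.271158)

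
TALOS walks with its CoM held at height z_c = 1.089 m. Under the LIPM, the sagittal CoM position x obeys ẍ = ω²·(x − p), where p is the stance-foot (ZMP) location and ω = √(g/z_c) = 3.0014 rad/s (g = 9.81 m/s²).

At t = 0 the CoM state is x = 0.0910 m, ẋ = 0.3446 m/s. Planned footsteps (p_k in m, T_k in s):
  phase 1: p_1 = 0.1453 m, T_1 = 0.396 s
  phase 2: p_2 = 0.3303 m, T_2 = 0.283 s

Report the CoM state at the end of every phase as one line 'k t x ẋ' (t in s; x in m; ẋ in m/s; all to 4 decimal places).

phase 1: p=0.1453, T=0.396, ωT=1.188554, cosh=1.793497, sinh=1.488836; start (x,ẋ)=(0.091000, 0.344600) → end (x,ẋ)=(0.218851, 0.375395)
phase 2: p=0.3303, T=0.283, ωT=0.849396, cosh=1.382954, sinh=0.955281; start (x,ẋ)=(0.218851, 0.375395) → end (x,ẋ)=(0.295651, 0.199609)

1 0.3960 0.2189 0.3754
2 0.6790 0.2957 0.1996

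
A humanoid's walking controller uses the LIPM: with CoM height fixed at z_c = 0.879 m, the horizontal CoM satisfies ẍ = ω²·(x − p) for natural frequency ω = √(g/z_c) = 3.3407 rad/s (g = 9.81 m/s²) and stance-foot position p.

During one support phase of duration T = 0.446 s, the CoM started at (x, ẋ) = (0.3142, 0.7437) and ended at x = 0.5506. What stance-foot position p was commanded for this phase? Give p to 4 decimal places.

p = 0.4888

ωT = 3.3407·0.446 = 1.489952; cosh(ωT) = 2.331133, sinh(ωT) = 2.105750
x(T) = p + (x₀−p)·cosh(ωT) + (ẋ₀/ω)·sinh(ωT) ⇒ p·(1 − cosh) = x(T) − x₀·cosh − (ẋ₀/ω)·sinh
numerator   = 0.5506 − (0.3142)·2.331133 − (0.7437/3.3407)·2.105750 = -0.650620
denominator = 1 − 2.331133 = -1.331133
p = -0.650620 / -1.331133 = 0.4888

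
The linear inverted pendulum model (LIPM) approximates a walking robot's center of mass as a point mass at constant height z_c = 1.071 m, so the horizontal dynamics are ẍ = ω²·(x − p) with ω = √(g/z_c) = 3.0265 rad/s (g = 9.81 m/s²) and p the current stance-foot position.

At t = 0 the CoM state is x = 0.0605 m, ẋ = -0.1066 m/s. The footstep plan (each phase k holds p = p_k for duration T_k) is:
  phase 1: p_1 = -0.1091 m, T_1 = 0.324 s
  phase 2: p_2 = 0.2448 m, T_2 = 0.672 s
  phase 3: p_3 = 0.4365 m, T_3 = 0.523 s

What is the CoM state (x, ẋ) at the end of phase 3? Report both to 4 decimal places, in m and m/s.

phase 1: p=-0.1091, T=0.324, ωT=0.980586, cosh=1.520555, sinh=1.145463; start (x,ẋ)=(0.060500, -0.106600) → end (x,ẋ)=(0.108440, 0.425869)
phase 2: p=0.2448, T=0.672, ωT=2.033808, cosh=3.886986, sinh=3.756150; start (x,ẋ)=(0.108440, 0.425869) → end (x,ẋ)=(0.243312, 0.105211)
phase 3: p=0.4365, T=0.523, ωT=1.582860, cosh=2.537123, sinh=2.331736; start (x,ẋ)=(0.243312, 0.105211) → end (x,ẋ)=(0.027417, -1.096393)

x = 0.0274, ẋ = -1.0964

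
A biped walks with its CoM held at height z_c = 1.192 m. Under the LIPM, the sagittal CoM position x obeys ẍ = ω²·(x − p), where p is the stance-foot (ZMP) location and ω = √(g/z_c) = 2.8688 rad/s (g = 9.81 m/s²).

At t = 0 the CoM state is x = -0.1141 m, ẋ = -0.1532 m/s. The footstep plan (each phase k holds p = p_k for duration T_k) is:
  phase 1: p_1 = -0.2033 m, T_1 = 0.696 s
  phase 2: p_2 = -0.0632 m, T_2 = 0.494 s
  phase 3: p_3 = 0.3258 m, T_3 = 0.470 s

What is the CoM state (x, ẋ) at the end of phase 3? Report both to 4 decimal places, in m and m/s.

phase 1: p=-0.2033, T=0.696, ωT=1.996685, cosh=3.750193, sinh=3.614408; start (x,ẋ)=(-0.114100, -0.153200) → end (x,ẋ)=(-0.061800, 0.350386)
phase 2: p=-0.0632, T=0.494, ωT=1.417187, cosh=2.183947, sinh=1.941553; start (x,ẋ)=(-0.061800, 0.350386) → end (x,ẋ)=(0.176993, 0.773024)
phase 3: p=0.3258, T=0.470, ωT=1.348336, cosh=2.055342, sinh=1.795670; start (x,ẋ)=(0.176993, 0.773024) → end (x,ẋ)=(0.503811, 0.822263)

x = 0.5038, ẋ = 0.8223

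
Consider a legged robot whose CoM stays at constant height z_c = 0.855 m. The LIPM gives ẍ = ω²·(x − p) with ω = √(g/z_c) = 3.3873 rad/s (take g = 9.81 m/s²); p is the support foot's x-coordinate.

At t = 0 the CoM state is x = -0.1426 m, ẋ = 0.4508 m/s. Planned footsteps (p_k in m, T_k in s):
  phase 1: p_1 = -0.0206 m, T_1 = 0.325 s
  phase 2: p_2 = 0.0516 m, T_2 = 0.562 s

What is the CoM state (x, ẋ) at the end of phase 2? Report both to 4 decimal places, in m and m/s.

x = -0.0905, ẋ = -0.4021

phase 1: p=-0.0206, T=0.325, ωT=1.100873, cosh=1.669685, sinh=1.337104; start (x,ẋ)=(-0.142600, 0.450800) → end (x,ẋ)=(-0.046353, 0.200135)
phase 2: p=0.0516, T=0.562, ωT=1.903663, cosh=3.429724, sinh=3.280703; start (x,ẋ)=(-0.046353, 0.200135) → end (x,ẋ)=(-0.090514, -0.402113)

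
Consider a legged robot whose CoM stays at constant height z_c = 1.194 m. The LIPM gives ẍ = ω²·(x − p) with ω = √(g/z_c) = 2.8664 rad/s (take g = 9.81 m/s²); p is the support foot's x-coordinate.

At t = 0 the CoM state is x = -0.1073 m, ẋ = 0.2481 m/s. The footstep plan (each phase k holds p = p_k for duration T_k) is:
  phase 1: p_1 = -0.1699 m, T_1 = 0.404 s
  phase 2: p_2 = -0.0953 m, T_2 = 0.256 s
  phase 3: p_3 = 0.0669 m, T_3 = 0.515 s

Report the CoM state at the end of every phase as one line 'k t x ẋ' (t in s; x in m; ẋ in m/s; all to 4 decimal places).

phase 1: p=-0.1699, T=0.404, ωT=1.158026, cosh=1.748874, sinh=1.434768; start (x,ẋ)=(-0.107300, 0.248100) → end (x,ẋ)=(0.063765, 0.691345)
phase 2: p=-0.0953, T=0.256, ωT=0.733798, cosh=1.281530, sinh=0.801448; start (x,ẋ)=(0.063765, 0.691345) → end (x,ẋ)=(0.301848, 1.251395)
phase 3: p=0.0669, T=0.515, ωT=1.476196, cosh=2.302386, sinh=2.073881; start (x,ẋ)=(0.301848, 1.251395) → end (x,ẋ)=(1.513242, 4.277858)

1 0.4040 0.0638 0.6913
2 0.6600 0.3018 1.2514
3 1.1750 1.5132 4.2779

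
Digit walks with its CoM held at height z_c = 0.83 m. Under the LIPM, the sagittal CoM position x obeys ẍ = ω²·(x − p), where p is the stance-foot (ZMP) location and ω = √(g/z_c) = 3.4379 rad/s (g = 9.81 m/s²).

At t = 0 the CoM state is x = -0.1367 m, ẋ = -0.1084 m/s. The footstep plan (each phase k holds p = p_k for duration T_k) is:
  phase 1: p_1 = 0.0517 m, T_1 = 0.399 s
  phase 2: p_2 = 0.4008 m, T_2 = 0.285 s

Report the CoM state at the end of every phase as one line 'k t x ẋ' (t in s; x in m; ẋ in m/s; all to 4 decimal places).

1 0.3990 -0.4017 -1.4219
2 0.6840 -1.2920 -5.3178

phase 1: p=0.0517, T=0.399, ωT=1.371722, cosh=2.097902, sinh=1.844232; start (x,ẋ)=(-0.136700, -0.108400) → end (x,ẋ)=(-0.401695, -1.421922)
phase 2: p=0.4008, T=0.285, ωT=0.979801, cosh=1.519657, sinh=1.144271; start (x,ẋ)=(-0.401695, -1.421922) → end (x,ẋ)=(-1.291989, -5.317759)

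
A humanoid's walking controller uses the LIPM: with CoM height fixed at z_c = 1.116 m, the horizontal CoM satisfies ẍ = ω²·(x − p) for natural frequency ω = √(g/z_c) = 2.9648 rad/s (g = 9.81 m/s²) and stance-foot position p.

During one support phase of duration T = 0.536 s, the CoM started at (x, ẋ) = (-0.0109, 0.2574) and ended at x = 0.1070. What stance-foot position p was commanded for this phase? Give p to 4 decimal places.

p = 0.0445

ωT = 2.9648·0.536 = 1.589133; cosh(ωT) = 2.551800, sinh(ωT) = 2.347698
x(T) = p + (x₀−p)·cosh(ωT) + (ẋ₀/ω)·sinh(ωT) ⇒ p·(1 − cosh) = x(T) − x₀·cosh − (ẋ₀/ω)·sinh
numerator   = 0.1070 − (-0.0109)·2.551800 − (0.2574/2.9648)·2.347698 = -0.069009
denominator = 1 − 2.551800 = -1.551800
p = -0.069009 / -1.551800 = 0.0445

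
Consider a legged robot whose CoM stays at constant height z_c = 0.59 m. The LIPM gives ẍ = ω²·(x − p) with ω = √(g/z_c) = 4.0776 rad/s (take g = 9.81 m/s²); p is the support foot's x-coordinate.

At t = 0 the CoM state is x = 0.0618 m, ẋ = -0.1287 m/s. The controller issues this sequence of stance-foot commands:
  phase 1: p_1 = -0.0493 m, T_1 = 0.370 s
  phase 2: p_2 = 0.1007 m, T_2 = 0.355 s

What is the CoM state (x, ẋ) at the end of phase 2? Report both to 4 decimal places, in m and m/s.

x = 0.5324, ẋ = 1.8739

phase 1: p=-0.0493, T=0.370, ωT=1.508712, cosh=2.371049, sinh=2.149855; start (x,ẋ)=(0.061800, -0.128700) → end (x,ẋ)=(0.146268, 0.668776)
phase 2: p=0.1007, T=0.355, ωT=1.447548, cosh=2.243910, sinh=2.008764; start (x,ẋ)=(0.146268, 0.668776) → end (x,ẋ)=(0.532413, 1.873921)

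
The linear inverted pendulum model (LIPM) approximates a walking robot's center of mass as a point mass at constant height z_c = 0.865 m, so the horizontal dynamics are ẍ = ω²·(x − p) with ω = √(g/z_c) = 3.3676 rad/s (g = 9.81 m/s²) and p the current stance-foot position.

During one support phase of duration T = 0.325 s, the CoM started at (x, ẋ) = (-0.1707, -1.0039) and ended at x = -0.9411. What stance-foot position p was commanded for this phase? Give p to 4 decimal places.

p = 0.3965

ωT = 3.3676·0.325 = 1.094470; cosh(ωT) = 1.661158, sinh(ωT) = 1.326441
x(T) = p + (x₀−p)·cosh(ωT) + (ẋ₀/ω)·sinh(ωT) ⇒ p·(1 − cosh) = x(T) − x₀·cosh − (ẋ₀/ω)·sinh
numerator   = -0.9411 − (-0.1707)·1.661158 − (-1.0039/3.3676)·1.326441 = -0.262121
denominator = 1 − 1.661158 = -0.661158
p = -0.262121 / -0.661158 = 0.3965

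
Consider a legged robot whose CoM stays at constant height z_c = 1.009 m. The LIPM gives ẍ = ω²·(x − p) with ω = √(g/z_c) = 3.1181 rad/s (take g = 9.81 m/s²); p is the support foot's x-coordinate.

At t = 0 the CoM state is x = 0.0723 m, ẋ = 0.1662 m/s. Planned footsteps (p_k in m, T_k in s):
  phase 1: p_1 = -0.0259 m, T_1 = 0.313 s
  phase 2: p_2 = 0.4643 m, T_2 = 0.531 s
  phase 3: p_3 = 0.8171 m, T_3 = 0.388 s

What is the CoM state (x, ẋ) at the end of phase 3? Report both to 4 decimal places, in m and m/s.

phase 1: p=-0.0259, T=0.313, ωT=0.975965, cosh=1.515278, sinh=1.138450; start (x,ẋ)=(0.072300, 0.166200) → end (x,ẋ)=(0.183582, 0.600430)
phase 2: p=0.4643, T=0.531, ωT=1.655711, cosh=2.713879, sinh=2.522923; start (x,ẋ)=(0.183582, 0.600430) → end (x,ẋ)=(0.188285, -0.578842)
phase 3: p=0.8171, T=0.388, ωT=1.209823, cosh=1.825570, sinh=1.527320; start (x,ẋ)=(0.188285, -0.578842) → end (x,ẋ)=(-0.614377, -4.051346)

x = -0.6144, ẋ = -4.0513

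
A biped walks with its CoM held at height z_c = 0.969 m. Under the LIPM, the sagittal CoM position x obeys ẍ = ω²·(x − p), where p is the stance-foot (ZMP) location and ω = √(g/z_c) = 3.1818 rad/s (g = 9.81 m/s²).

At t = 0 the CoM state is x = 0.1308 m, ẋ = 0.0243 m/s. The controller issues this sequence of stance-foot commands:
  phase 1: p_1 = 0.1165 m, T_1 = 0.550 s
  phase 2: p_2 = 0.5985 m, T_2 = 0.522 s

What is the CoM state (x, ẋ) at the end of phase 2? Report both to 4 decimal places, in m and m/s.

phase 1: p=0.1165, T=0.550, ωT=1.749990, cosh=2.964160, sinh=2.790385; start (x,ẋ)=(0.130800, 0.024300) → end (x,ẋ)=(0.180198, 0.198991)
phase 2: p=0.5985, T=0.522, ωT=1.660900, cosh=2.727006, sinh=2.537038; start (x,ẋ)=(0.180198, 0.198991) → end (x,ẋ)=(-0.383544, -2.834028)

x = -0.3835, ẋ = -2.8340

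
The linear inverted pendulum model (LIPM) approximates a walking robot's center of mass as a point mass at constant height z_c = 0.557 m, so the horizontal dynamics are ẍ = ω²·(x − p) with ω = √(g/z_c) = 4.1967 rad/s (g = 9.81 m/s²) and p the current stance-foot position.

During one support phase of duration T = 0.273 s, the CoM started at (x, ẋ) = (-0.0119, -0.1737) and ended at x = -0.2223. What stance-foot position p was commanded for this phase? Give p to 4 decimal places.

ωT = 4.1967·0.273 = 1.145699; cosh(ωT) = 1.731320, sinh(ωT) = 1.413319
x(T) = p + (x₀−p)·cosh(ωT) + (ẋ₀/ω)·sinh(ωT) ⇒ p·(1 − cosh) = x(T) − x₀·cosh − (ẋ₀/ω)·sinh
numerator   = -0.2223 − (-0.0119)·1.731320 − (-0.1737/4.1967)·1.413319 = -0.143201
denominator = 1 − 1.731320 = -0.731320
p = -0.143201 / -0.731320 = 0.1958

p = 0.1958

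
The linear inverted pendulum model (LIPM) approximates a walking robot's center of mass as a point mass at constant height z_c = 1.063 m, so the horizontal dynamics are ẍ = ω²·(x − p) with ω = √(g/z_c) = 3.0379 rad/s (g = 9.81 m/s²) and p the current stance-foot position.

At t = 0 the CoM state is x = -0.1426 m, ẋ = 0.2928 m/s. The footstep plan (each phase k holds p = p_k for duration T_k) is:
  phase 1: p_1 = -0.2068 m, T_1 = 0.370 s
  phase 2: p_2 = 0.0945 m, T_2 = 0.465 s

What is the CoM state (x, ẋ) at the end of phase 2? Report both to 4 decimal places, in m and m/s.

x = 0.4525, ẋ = 1.3183

phase 1: p=-0.2068, T=0.370, ωT=1.124023, cosh=1.701089, sinh=1.376120; start (x,ẋ)=(-0.142600, 0.292800) → end (x,ẋ)=(0.035044, 0.766468)
phase 2: p=0.0945, T=0.465, ωT=1.412624, cosh=2.175109, sinh=1.931606; start (x,ẋ)=(0.035044, 0.766468) → end (x,ẋ)=(0.452524, 1.318260)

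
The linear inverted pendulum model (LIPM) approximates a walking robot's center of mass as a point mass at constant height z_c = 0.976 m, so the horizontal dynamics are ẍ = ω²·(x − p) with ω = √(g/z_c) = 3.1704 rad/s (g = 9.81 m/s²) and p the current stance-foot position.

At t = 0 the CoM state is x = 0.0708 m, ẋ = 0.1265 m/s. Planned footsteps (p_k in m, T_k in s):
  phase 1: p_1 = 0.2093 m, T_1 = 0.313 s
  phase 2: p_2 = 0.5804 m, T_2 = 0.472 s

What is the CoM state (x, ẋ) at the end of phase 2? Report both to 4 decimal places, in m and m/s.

phase 1: p=0.2093, T=0.313, ωT=0.992335, cosh=1.534118, sinh=1.163408; start (x,ẋ)=(0.070800, 0.126500) → end (x,ẋ)=(0.043245, -0.316787)
phase 2: p=0.5804, T=0.472, ωT=1.496429, cosh=2.344821, sinh=2.120892; start (x,ẋ)=(0.043245, -0.316787) → end (x,ẋ)=(-0.891052, -4.354680)

x = -0.8911, ẋ = -4.3547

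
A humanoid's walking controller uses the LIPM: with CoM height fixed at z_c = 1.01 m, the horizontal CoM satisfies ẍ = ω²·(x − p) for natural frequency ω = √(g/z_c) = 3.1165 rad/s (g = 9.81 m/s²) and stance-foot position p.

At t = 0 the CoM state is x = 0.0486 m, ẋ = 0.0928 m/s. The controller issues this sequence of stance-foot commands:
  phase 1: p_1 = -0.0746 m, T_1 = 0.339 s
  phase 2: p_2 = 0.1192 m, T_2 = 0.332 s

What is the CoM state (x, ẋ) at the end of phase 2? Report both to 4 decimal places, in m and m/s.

x = 0.4370, ẋ = 1.1690

phase 1: p=-0.0746, T=0.339, ωT=1.056493, cosh=1.611970, sinh=1.264297; start (x,ẋ)=(0.048600, 0.092800) → end (x,ẋ)=(0.161642, 0.635021)
phase 2: p=0.1192, T=0.332, ωT=1.034678, cosh=1.584770, sinh=1.229430; start (x,ẋ)=(0.161642, 0.635021) → end (x,ẋ)=(0.436970, 1.168979)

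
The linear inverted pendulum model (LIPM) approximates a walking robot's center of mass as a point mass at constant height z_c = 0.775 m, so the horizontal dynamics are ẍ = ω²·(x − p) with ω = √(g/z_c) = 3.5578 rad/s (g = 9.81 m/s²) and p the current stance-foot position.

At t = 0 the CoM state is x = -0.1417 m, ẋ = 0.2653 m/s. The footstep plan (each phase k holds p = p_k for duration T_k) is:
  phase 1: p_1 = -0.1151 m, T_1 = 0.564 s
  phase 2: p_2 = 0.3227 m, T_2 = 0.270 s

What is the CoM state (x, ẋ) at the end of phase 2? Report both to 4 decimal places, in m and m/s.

x = 0.1305, ẋ = -0.0693

phase 1: p=-0.1151, T=0.564, ωT=2.006599, cosh=3.786212, sinh=3.651767; start (x,ẋ)=(-0.141700, 0.265300) → end (x,ẋ)=(0.056494, 0.658888)
phase 2: p=0.3227, T=0.270, ωT=0.960606, cosh=1.497970, sinh=1.115309; start (x,ẋ)=(0.056494, 0.658888) → end (x,ẋ)=(0.130481, -0.069324)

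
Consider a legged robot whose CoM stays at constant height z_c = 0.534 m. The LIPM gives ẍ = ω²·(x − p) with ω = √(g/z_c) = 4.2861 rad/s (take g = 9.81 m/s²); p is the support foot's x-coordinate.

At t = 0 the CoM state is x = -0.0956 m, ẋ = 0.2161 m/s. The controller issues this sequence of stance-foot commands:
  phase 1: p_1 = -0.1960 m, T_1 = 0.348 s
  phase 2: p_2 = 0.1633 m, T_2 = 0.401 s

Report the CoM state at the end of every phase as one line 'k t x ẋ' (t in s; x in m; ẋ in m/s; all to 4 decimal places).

1 0.3480 0.1447 1.4123
2 0.7490 0.9992 3.8504

phase 1: p=-0.1960, T=0.348, ωT=1.491563, cosh=2.334528, sinh=2.109507; start (x,ẋ)=(-0.095600, 0.216100) → end (x,ẋ)=(0.144745, 1.412264)
phase 2: p=0.1633, T=0.401, ωT=1.718726, cosh=2.878357, sinh=2.699062; start (x,ẋ)=(0.144745, 1.412264) → end (x,ẋ)=(0.999231, 3.850352)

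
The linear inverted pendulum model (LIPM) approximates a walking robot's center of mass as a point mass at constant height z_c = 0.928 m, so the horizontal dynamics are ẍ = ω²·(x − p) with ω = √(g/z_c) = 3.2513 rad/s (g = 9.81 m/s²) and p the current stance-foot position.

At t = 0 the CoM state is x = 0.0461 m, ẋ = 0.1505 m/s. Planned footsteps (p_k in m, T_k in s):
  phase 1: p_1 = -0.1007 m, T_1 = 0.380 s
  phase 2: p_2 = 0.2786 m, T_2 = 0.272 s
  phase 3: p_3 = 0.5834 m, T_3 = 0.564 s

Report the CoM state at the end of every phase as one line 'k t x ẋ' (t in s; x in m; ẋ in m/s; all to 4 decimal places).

phase 1: p=-0.1007, T=0.380, ωT=1.235494, cosh=1.865384, sinh=1.574693; start (x,ẋ)=(0.046100, 0.150500) → end (x,ẋ)=(0.246030, 1.032327)
phase 2: p=0.2786, T=0.272, ωT=0.884354, cosh=1.417200, sinh=1.004219; start (x,ẋ)=(0.246030, 1.032327) → end (x,ẋ)=(0.551293, 1.356671)
phase 3: p=0.5834, T=0.564, ωT=1.833733, cosh=3.208509, sinh=3.048693; start (x,ẋ)=(0.551293, 1.356671) → end (x,ẋ)=(1.752513, 4.034639)

1 0.3800 0.2460 1.0323
2 0.6520 0.5513 1.3567
3 1.2160 1.7525 4.0346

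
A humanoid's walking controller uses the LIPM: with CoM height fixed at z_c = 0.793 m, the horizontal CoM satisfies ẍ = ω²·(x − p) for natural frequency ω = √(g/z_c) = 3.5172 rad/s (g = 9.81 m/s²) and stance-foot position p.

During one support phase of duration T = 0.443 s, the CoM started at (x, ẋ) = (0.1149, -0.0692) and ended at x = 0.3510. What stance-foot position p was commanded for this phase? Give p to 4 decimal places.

ωT = 3.5172·0.443 = 1.558120; cosh(ωT) = 2.480206, sinh(ωT) = 2.269675
x(T) = p + (x₀−p)·cosh(ωT) + (ẋ₀/ω)·sinh(ωT) ⇒ p·(1 − cosh) = x(T) − x₀·cosh − (ẋ₀/ω)·sinh
numerator   = 0.3510 − (0.1149)·2.480206 − (-0.0692/3.5172)·2.269675 = 0.110680
denominator = 1 − 2.480206 = -1.480206
p = 0.110680 / -1.480206 = -0.0748

p = -0.0748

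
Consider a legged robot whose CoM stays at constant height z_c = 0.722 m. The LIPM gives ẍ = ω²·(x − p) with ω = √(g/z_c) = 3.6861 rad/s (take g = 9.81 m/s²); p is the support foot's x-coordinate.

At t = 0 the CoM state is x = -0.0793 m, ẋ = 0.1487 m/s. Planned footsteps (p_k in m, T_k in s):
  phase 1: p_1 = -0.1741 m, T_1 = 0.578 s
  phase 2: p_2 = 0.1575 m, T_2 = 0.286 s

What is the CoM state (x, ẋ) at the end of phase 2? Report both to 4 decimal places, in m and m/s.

phase 1: p=-0.1741, T=0.578, ωT=2.130566, cosh=4.269200, sinh=4.150430; start (x,ẋ)=(-0.079300, 0.148700) → end (x,ẋ)=(0.398052, 2.085166)
phase 2: p=0.1575, T=0.286, ωT=1.054225, cosh=1.609106, sinh=1.260643; start (x,ẋ)=(0.398052, 2.085166) → end (x,ẋ)=(1.257698, 4.473061)

x = 1.2577, ẋ = 4.4731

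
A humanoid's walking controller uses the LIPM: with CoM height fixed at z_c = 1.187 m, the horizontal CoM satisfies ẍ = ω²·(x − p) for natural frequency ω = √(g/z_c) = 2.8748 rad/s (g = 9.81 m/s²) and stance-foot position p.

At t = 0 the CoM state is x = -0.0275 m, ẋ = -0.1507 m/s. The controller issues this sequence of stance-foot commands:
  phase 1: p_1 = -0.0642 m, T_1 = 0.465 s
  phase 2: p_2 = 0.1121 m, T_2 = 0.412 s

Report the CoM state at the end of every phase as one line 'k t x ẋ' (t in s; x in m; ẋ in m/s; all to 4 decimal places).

1 0.4650 -0.0824 -0.1197
2 0.8770 -0.2972 -1.0423

phase 1: p=-0.0642, T=0.465, ωT=1.336782, cosh=2.034732, sinh=1.772042; start (x,ẋ)=(-0.027500, -0.150700) → end (x,ẋ)=(-0.082418, -0.119674)
phase 2: p=0.1121, T=0.412, ωT=1.184418, cosh=1.787353, sinh=1.481429; start (x,ẋ)=(-0.082418, -0.119674) → end (x,ẋ)=(-0.297242, -1.042315)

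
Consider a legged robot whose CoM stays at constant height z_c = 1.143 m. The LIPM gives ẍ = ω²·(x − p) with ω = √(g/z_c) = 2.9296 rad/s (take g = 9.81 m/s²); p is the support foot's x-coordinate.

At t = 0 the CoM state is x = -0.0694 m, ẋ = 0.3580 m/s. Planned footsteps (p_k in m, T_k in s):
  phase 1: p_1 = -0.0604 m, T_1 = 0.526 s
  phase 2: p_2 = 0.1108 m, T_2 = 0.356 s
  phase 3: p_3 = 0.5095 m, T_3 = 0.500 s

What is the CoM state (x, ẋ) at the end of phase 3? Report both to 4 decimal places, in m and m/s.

x = 1.7864, ẋ = 4.0583

phase 1: p=-0.0604, T=0.526, ωT=1.540970, cosh=2.441644, sinh=2.227471; start (x,ẋ)=(-0.069400, 0.358000) → end (x,ẋ)=(0.189824, 0.815378)
phase 2: p=0.1108, T=0.356, ωT=1.042938, cosh=1.594979, sinh=1.242561; start (x,ẋ)=(0.189824, 0.815378) → end (x,ẋ)=(0.582677, 1.588176)
phase 3: p=0.5095, T=0.500, ωT=1.464800, cosh=2.278901, sinh=2.047777; start (x,ẋ)=(0.582677, 1.588176) → end (x,ẋ)=(1.786391, 4.058297)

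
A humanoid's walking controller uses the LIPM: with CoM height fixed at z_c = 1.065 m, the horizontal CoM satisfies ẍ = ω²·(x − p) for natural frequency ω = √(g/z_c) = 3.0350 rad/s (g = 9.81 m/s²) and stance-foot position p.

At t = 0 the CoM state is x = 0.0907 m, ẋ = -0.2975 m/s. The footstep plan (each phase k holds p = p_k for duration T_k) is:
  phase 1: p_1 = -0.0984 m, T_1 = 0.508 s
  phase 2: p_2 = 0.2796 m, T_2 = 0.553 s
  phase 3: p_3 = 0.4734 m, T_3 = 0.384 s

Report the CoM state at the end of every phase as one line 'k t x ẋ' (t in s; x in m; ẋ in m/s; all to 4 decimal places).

1 0.5080 0.1451 0.5526
2 1.0610 0.3775 0.4766
3 1.4450 0.5320 0.4173

phase 1: p=-0.0984, T=0.508, ωT=1.541780, cosh=2.443450, sinh=2.229450; start (x,ẋ)=(0.090700, -0.297500) → end (x,ẋ)=(0.145119, 0.552596)
phase 2: p=0.2796, T=0.553, ωT=1.678355, cosh=2.771709, sinh=2.585028; start (x,ẋ)=(0.145119, 0.552596) → end (x,ẋ)=(0.377525, 0.476557)
phase 3: p=0.4734, T=0.384, ωT=1.165440, cosh=1.759560, sinh=1.447774; start (x,ẋ)=(0.377525, 0.476557) → end (x,ẋ)=(0.532033, 0.417257)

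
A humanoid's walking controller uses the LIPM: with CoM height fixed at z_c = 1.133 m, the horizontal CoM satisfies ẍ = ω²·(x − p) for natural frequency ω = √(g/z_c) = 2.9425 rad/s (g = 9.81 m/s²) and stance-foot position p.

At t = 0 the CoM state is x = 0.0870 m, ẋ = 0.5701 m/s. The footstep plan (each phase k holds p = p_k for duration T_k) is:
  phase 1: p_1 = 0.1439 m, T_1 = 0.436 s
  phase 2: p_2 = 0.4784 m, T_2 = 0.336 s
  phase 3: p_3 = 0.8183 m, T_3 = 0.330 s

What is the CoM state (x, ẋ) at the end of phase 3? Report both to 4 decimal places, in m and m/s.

x = 0.8414, ẋ = 0.6142

phase 1: p=0.1439, T=0.436, ωT=1.282930, cosh=1.942209, sinh=1.664985; start (x,ẋ)=(0.087000, 0.570100) → end (x,ẋ)=(0.355974, 0.828488)
phase 2: p=0.4784, T=0.336, ωT=0.988680, cosh=1.529876, sinh=1.157808; start (x,ẋ)=(0.355974, 0.828488) → end (x,ẋ)=(0.617095, 0.850396)
phase 3: p=0.8183, T=0.330, ωT=0.971025, cosh=1.509672, sinh=1.130978; start (x,ẋ)=(0.617095, 0.850396) → end (x,ẋ)=(0.841403, 0.614227)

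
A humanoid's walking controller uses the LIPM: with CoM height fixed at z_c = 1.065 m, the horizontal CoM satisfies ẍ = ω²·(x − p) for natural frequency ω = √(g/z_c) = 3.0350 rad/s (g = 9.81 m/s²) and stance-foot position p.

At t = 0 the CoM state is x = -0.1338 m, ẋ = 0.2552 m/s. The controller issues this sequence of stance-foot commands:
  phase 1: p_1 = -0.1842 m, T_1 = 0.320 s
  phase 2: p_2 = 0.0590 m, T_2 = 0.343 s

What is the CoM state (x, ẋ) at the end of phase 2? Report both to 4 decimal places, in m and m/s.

phase 1: p=-0.1842, T=0.320, ωT=0.971200, cosh=1.509870, sinh=1.131242; start (x,ẋ)=(-0.133800, 0.255200) → end (x,ẋ)=(-0.012981, 0.558358)
phase 2: p=0.0590, T=0.343, ωT=1.041005, cosh=1.592581, sinh=1.239481; start (x,ẋ)=(-0.012981, 0.558358) → end (x,ẋ)=(0.172395, 0.618449)

x = 0.1724, ẋ = 0.6184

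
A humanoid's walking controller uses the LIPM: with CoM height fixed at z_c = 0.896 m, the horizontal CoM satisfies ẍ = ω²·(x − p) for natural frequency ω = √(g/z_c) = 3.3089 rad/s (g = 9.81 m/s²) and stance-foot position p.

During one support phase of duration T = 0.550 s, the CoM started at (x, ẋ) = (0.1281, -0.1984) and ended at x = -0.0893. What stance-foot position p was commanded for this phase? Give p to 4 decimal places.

p = 0.1453

ωT = 3.3089·0.550 = 1.819895; cosh(ωT) = 3.166627, sinh(ωT) = 3.004584
x(T) = p + (x₀−p)·cosh(ωT) + (ẋ₀/ω)·sinh(ωT) ⇒ p·(1 − cosh) = x(T) − x₀·cosh − (ẋ₀/ω)·sinh
numerator   = -0.0893 − (0.1281)·3.166627 − (-0.1984/3.3089)·3.004584 = -0.314792
denominator = 1 − 3.166627 = -2.166627
p = -0.314792 / -2.166627 = 0.1453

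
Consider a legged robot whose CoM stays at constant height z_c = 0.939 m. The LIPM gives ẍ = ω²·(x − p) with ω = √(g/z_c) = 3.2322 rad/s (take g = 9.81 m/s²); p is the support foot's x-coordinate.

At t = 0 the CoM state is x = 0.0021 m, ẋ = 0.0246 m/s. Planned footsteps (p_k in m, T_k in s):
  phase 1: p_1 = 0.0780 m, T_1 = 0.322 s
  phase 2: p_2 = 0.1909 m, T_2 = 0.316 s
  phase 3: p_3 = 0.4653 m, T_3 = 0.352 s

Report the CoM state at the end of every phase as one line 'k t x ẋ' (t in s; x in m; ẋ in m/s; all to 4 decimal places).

1 0.3220 -0.0334 -0.2648
2 0.6380 -0.2600 -1.2916
3 0.9900 -1.3415 -5.5026

phase 1: p=0.0780, T=0.322, ωT=1.040768, cosh=1.592288, sinh=1.239104; start (x,ẋ)=(0.002100, 0.024600) → end (x,ẋ)=(-0.033424, -0.264812)
phase 2: p=0.1909, T=0.316, ωT=1.021375, cosh=1.568555, sinh=1.208456; start (x,ẋ)=(-0.033424, -0.264812) → end (x,ẋ)=(-0.259972, -1.291574)
phase 3: p=0.4653, T=0.352, ωT=1.137734, cosh=1.720118, sinh=1.399574; start (x,ẋ)=(-0.259972, -1.291574) → end (x,ẋ)=(-1.341519, -5.502578)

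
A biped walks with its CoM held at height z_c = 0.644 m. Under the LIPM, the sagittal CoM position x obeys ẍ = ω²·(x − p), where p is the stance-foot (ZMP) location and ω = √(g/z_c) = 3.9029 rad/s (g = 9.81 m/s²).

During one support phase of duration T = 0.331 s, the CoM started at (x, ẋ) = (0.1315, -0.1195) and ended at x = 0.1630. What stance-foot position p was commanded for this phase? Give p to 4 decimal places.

ωT = 3.9029·0.331 = 1.291860; cosh(ωT) = 1.957154, sinh(ωT) = 1.682395
x(T) = p + (x₀−p)·cosh(ωT) + (ẋ₀/ω)·sinh(ωT) ⇒ p·(1 − cosh) = x(T) − x₀·cosh − (ẋ₀/ω)·sinh
numerator   = 0.1630 − (0.1315)·1.957154 − (-0.1195/3.9029)·1.682395 = -0.042854
denominator = 1 − 1.957154 = -0.957154
p = -0.042854 / -0.957154 = 0.0448

p = 0.0448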